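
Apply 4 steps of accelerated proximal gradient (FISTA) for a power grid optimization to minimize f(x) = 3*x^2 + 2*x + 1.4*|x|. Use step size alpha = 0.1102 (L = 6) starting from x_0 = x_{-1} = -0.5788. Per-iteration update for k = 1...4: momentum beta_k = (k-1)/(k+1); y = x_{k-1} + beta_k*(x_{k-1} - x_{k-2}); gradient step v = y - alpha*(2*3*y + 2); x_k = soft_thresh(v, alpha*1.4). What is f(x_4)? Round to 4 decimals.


FISTA on f(x) = 3*x^2 + 2*x + 1.4*|x|
L = 6, alpha = 0.1102
Iteration 1: beta = 0.0, y = -0.5788 + 0.0*(-0.5788 + 0.5788) = -0.5788
  grad(y) = -1.4728, v = y - alpha*grad = -0.4165
  prox(v) = soft_thresh(-0.4165, 0.1543) = -0.2622
Iteration 2: beta = 0.3333, y = -0.2622 + 0.3333*(-0.2622 + 0.5788) = -0.1567
  grad(y) = 1.0599, v = y - alpha*grad = -0.2735
  prox(v) = soft_thresh(-0.2735, 0.1543) = -0.1192
Iteration 3: beta = 0.5, y = -0.1192 + 0.5*(-0.1192 + 0.2622) = -0.0477
  grad(y) = 1.7138, v = y - alpha*grad = -0.2366
  prox(v) = soft_thresh(-0.2366, 0.1543) = -0.0823
Iteration 4: beta = 0.6, y = -0.0823 + 0.6*(-0.0823 + 0.1192) = -0.0601
  grad(y) = 1.6392, v = y - alpha*grad = -0.2408
  prox(v) = soft_thresh(-0.2408, 0.1543) = -0.0865
f(x_4) = 3*(-0.0865)^2 + 2*(-0.0865) + 1.4*|-0.0865| = -0.0295


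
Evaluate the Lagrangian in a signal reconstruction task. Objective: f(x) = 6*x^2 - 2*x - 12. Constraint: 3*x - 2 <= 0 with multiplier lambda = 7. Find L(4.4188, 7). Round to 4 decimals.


Step 1: Evaluate f(x).
f(4.4188) = 6*4.4188^2 - 2*4.4188 - 12 = 96.3172
Step 2: Evaluate g(x).
g(4.4188) = 3*4.4188 - 2 = 11.2564
Step 3: Compute Lagrangian.
L = 96.3172 + 7*11.2564 = 175.112


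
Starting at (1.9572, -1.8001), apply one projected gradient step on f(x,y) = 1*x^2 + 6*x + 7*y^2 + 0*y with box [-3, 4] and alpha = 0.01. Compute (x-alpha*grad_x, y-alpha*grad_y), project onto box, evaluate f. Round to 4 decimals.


Step 1: Compute gradient at (1.9572, -1.8001).
grad_x = 2*1*1.9572 + 6 = 9.9144
grad_y = 2*7*-1.8001 + 0 = -25.2014
Step 2: Gradient step.
x_raw = 1.9572 - 0.01*9.9144 = 1.8581
y_raw = -1.8001 - 0.01*-25.2014 = -1.5481
Step 3: Project onto [-3, 4].
x_proj = clip(1.8581) = 1.8581
y_proj = clip(-1.5481) = -1.5481
Step 4: Evaluate f.
f(1.8581, -1.5481) = 31.3767


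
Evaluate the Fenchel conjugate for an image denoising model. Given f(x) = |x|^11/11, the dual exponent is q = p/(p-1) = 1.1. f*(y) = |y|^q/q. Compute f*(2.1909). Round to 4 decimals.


The conjugate exponent q satisfies 1/p + 1/q = 1.
p = 11, so q = 11/(11 - 1) = 1.1
|y|^q = 2.1909^1.1 = 2.3697
f*(2.1909) = 2.3697 / 1.1 = 2.1542


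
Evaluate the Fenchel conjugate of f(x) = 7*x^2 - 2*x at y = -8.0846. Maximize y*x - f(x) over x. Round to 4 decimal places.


f*(y) = sup_x {y*x - a*x^2 - b*x} = sup_x {(y-b)*x - a*x^2}
FOC: (y - b) - 2a*x = 0 => x* = (y - b)/(2a)
x* = (-8.0846 + 2)/(2*7) = -0.4346
f*(-8.0846) = (y-b)^2/(4a) = (-8.0846 + 2)^2/(4*7)
= 37.0224/28 = 1.3222


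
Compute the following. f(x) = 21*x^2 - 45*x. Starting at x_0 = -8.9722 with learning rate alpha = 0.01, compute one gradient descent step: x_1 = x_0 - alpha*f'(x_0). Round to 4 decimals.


We compute the gradient at x_0 and apply the update.
f'(x) = 42*x - 45
f'(-8.9722) = 42*-8.9722 - 45 = -421.8324
x_1 = -8.9722 - 0.01*-421.8324 = -4.7539


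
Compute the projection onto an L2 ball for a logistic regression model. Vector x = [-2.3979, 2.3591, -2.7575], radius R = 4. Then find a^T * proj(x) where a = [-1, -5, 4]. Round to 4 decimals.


Step 1: Compute ||x|| (intermediates to 6 decimals).
||x|| = sqrt((-2.3979)^2 + 2.3591^2 + (-2.7575)^2) = 4.349607
Step 2: Project.
Since ||x|| > R, scale = R/||x|| = 4/4.349607 = 0.919623, proj(x) = scale * x
proj(x) = [-2.205164, 2.169483, -2.53586]
Step 3: Dot product.
a^T * proj(x) = -1*(-2.205164) - 5*2.169483 + 4*(-2.53586) = -18.7857


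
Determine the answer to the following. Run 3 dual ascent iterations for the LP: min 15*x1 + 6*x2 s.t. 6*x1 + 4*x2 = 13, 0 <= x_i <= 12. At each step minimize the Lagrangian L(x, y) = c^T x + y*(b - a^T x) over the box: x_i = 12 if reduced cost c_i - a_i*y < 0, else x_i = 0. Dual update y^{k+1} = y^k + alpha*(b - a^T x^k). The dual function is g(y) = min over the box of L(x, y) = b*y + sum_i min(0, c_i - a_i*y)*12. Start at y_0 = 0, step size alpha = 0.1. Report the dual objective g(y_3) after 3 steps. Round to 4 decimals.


Dual ascent for LP: min 15*x1 + 6*x2, 6*x1 + 4*x2 = 13, 0 <= x_i <= 12
Step 1: y^k = 0.0, reduced costs: (15.0, 6.0)
  x^k = (0.0, 0.0), subgradient = b - a^T x = 13.0
  y^{k+1} = 0.0 + 0.1*13.0 = 1.3
Step 2: y^k = 1.3, reduced costs: (7.2, 0.8)
  x^k = (0.0, 0.0), subgradient = b - a^T x = 13.0
  y^{k+1} = 1.3 + 0.1*13.0 = 2.6
Step 3: y^k = 2.6, reduced costs: (-0.6, -4.4)
  x^k = (12.0, 12.0), subgradient = b - a^T x = -107.0
  y^{k+1} = 2.6 + 0.1*-107.0 = -8.1
Dual objective at y_3 = -8.1: reduced costs (63.6, 38.4), box minimizer x = (0.0, 0.0)
g(y_3) = b*y + (c1 - a1*y)*x1 + (c2 - a2*y)*x2 = 13*(-8.1) + 63.6*0.0 + 38.4*0.0 = -105.3 + 0.0 + 0.0 = -105.3


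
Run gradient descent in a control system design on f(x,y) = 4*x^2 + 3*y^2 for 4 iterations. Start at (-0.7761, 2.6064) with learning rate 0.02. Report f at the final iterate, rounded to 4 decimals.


Gradient descent on f(x,y) = 4*x^2 + 3*y^2.
Starting point: (-0.7761, 2.6064), alpha = 0.02
Step 1: grad_x = 2*4*-0.7761 = -6.2088, grad_y = 2*3*2.6064 = 15.6384
  x_1 = -0.7761 - 0.02*-6.2088 = -0.6519
  y_1 = 2.6064 - 0.02*15.6384 = 2.2936
Step 2: grad_x = 2*4*-0.6519 = -5.2154, grad_y = 2*3*2.2936 = 13.7618
  x_2 = -0.6519 - 0.02*-5.2154 = -0.5476
  y_2 = 2.2936 - 0.02*13.7618 = 2.0184
Step 3: grad_x = 2*4*-0.5476 = -4.3809, grad_y = 2*3*2.0184 = 12.1104
  x_3 = -0.5476 - 0.02*-4.3809 = -0.46
  y_3 = 2.0184 - 0.02*12.1104 = 1.7762
Step 4: grad_x = 2*4*-0.46 = -3.68, grad_y = 2*3*1.7762 = 10.6571
  x_4 = -0.46 - 0.02*-3.68 = -0.3864
  y_4 = 1.7762 - 0.02*10.6571 = 1.563
f(-0.3864, 1.563) = 4*(-0.3864)^2 + 3*1.563^2 = 7.9266


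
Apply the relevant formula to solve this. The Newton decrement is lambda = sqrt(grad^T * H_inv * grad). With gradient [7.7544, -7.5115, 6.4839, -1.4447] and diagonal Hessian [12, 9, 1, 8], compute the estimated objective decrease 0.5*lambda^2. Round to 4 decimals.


Step 1: H is diagonal, so H^(-1) * g = [0.6462, -0.8346, 6.4839, -0.1806].
Step 2: g^T H^(-1) g = sum_i g_i^2 / H_ii
  = (7.7544)^2/12 + (-7.5115)^2/9 + (6.4839)^2/1 + (-1.4447)^2/8
  = 5.0109 + 6.2692 + 42.041 + 0.2609 = 53.5819
Step 3: Objective decrease = 0.5 * g^T H^(-1) g = 26.791


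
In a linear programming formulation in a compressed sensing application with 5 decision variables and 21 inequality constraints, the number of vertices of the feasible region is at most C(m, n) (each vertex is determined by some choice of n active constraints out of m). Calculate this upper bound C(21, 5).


Each vertex corresponds to some choice of n active constraints out of m, so the number of vertices is at most C(m, n) = m! / (n!(m-n)!).
m = 21, n = 5
Numerator: 21 * 20 * 19 * 18 * 17
Denominator: 5! = 120
C(21, 5) = 20349


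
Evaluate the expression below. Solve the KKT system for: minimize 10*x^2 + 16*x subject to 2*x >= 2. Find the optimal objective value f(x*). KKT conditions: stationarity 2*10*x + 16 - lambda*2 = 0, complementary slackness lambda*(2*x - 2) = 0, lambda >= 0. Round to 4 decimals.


Step 1: Try lambda = 0 (constraint inactive).
x_unc = -16/(2*10) = -0.8
Check: 2*-0.8 = -1.6 < 2 -- violated!
Step 2: Constraint must be active: 2*x = 2
x* = 2/2 = 1.0
lambda = (2*10*1.0 + 16)/2 = 18.0
Step 3: Compute optimal value.
f(x*) = 10*1.0^2 + 16*1.0 = 26.0


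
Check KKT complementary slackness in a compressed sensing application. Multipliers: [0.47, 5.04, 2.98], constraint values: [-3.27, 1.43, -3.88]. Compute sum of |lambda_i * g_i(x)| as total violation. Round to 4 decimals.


KKT complementary slackness check:
lambda_1 * g_1 = 0.47 * -3.27 = -1.5369
lambda_2 * g_2 = 5.04 * 1.43 = 7.2072
lambda_3 * g_3 = 2.98 * -3.88 = -11.5624
Total violation = 1.5369 + 7.2072 + 11.5624 = 20.3065


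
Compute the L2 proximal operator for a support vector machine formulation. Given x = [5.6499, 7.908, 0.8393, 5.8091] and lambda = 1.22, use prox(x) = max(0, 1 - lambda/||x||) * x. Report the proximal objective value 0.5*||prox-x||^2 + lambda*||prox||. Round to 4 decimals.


Step 1: Compute ||x||.
||x|| = 11.3538
Step 2: Compute scaling factor.
scale = max(0, 1 - 1.22/11.3538) = 0.8925
Step 3: prox(x) = [5.0428, 7.0583, 0.7491, 5.1849]
||prox(x)|| = 10.1338
Step 4: Proximal objective.
0.5*||prox-x||^2 = 0.7442
lambda*||prox|| = 12.3632
Total = 13.1074


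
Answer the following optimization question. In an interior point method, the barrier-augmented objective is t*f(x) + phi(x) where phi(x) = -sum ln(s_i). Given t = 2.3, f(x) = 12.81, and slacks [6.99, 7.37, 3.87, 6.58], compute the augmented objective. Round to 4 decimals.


Step 1: Compute log-barrier.
ln values: [1.9445, 1.9974, 1.3533, 1.884]
phi = -(1.9445 + 1.9974 + 1.3533 + 1.884) = -7.1792
Step 2: Compute augmented objective.
t*f(x) = 2.3*12.81 = 29.463
Total = 29.463 - 7.1792 = 22.2838


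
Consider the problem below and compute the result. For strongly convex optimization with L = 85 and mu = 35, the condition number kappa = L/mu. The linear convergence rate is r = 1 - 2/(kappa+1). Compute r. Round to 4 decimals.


Step 1: Compute the condition number.
kappa = L/mu = 85/35 = 2.4286
Step 2: Compute the convergence rate.
r = 1 - 2/(kappa + 1) = 1 - 2*mu/(L + mu) = (L - mu)/(L + mu) = 50/120 = 0.4167


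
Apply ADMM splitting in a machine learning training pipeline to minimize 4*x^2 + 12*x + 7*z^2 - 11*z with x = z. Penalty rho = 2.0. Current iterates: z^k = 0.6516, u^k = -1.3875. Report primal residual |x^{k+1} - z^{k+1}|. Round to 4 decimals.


ADMM iteration with rho = 2.0, z^k = 0.6516, u^k = -1.3875
Step 1: x-update.
Minimize 4*x^2 + 12*x + (2.0/2)*(x - 0.6516 - 1.3875)^2
FOC: (2*4 + 2.0)*x = -12 + 2.0*(0.6516 + 1.3875)
x^{k+1} = -0.7922
Step 2: z-update.
Minimize 7*z^2 - 11*z + (2.0/2)*(-0.7922 - z - 1.3875)^2
FOC: (2*7 + 2.0)*z = 11 + 2.0*(-0.7922 - 1.3875)
z^{k+1} = 0.415
Step 3: u-update.
u^{k+1} = -1.3875 - 0.7922 - 0.415 = -2.5947
Step 4: Primal residual = |-0.7922 - 0.415| = 1.2072


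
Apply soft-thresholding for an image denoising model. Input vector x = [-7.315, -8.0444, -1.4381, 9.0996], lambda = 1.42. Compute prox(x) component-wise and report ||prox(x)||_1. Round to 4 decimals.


Soft-thresholding with lambda = 1.42:
prox(-7.315) = sign(-7.315)*max(|-7.315| - 1.42, 0) = -5.895
prox(-8.0444) = sign(-8.0444)*max(|-8.0444| - 1.42, 0) = -6.6244
prox(-1.4381) = sign(-1.4381)*max(|-1.4381| - 1.42, 0) = -0.0181
prox(9.0996) = sign(9.0996)*max(|9.0996| - 1.42, 0) = 7.6796
prox(x) = [-5.895, -6.6244, -0.0181, 7.6796]
||prox(x)||_1 = 5.895 + 6.6244 + 0.0181 + 7.6796 = 20.2171


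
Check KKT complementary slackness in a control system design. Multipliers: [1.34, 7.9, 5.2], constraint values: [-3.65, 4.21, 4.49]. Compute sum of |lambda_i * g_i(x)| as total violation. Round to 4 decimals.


KKT complementary slackness check:
lambda_1 * g_1 = 1.34 * -3.65 = -4.891
lambda_2 * g_2 = 7.9 * 4.21 = 33.259
lambda_3 * g_3 = 5.2 * 4.49 = 23.348
Total violation = 4.891 + 33.259 + 23.348 = 61.498


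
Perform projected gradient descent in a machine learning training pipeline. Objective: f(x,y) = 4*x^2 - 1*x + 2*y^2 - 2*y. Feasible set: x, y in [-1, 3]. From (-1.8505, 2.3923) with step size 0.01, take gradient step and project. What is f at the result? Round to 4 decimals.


Step 1: Compute gradient at (-1.8505, 2.3923).
grad_x = 2*4*-1.8505 - 1 = -15.804
grad_y = 2*2*2.3923 - 2 = 7.5692
Step 2: Gradient step.
x_raw = -1.8505 - 0.01*-15.804 = -1.6925
y_raw = 2.3923 - 0.01*7.5692 = 2.3166
Step 3: Project onto [-1, 3].
x_proj = clip(-1.6925) = -1.0
y_proj = clip(2.3166) = 2.3166
Step 4: Evaluate f.
f(-1.0, 2.3166) = 11.1001


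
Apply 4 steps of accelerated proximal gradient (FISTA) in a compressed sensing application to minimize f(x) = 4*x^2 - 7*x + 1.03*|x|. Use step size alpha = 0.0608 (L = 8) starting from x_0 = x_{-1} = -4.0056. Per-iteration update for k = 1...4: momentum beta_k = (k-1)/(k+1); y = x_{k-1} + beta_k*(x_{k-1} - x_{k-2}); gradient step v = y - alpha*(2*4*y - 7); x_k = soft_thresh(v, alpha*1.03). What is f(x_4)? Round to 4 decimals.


FISTA on f(x) = 4*x^2 - 7*x + 1.03*|x|
L = 8, alpha = 0.0608
Iteration 1: beta = 0.0, y = -4.0056 + 0.0*(-4.0056 + 4.0056) = -4.0056
  grad(y) = -39.0448, v = y - alpha*grad = -1.6317
  prox(v) = soft_thresh(-1.6317, 0.0626) = -1.5691
Iteration 2: beta = 0.3333, y = -1.5691 + 0.3333*(-1.5691 + 4.0056) = -0.7569
  grad(y) = -13.055, v = y - alpha*grad = 0.0369
  prox(v) = soft_thresh(0.0369, 0.0626) = 0.0
Iteration 3: beta = 0.5, y = 0.0 + 0.5*(0.0 + 1.5691) = 0.7845
  grad(y) = -0.7238, v = y - alpha*grad = 0.8285
  prox(v) = soft_thresh(0.8285, 0.0626) = 0.7659
Iteration 4: beta = 0.6, y = 0.7659 + 0.6*(0.7659 - 0.0) = 1.2255
  grad(y) = 2.8036, v = y - alpha*grad = 1.055
  prox(v) = soft_thresh(1.055, 0.0626) = 0.9924
f(x_4) = 4*0.9924^2 - 7*0.9924 + 1.03*|0.9924| = -1.9853


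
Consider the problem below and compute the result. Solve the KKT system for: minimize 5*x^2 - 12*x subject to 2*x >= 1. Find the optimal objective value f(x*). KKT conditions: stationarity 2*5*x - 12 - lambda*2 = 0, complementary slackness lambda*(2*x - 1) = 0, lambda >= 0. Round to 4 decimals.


Step 1: Try lambda = 0 (constraint inactive).
Stationarity: 2*5*x - 12 = 0
x* = 12/(2*5) = 1.2
Check constraint: 2*1.2 = 2.4 >= 1 -- satisfied.
Step 2: Compute optimal value.
f(x*) = 5*1.2^2 - 12*1.2 = -7.2


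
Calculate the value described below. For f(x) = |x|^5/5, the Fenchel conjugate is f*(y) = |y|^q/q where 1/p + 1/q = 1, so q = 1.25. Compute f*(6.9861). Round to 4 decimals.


The conjugate exponent q satisfies 1/p + 1/q = 1.
p = 5, so q = 5/(5 - 1) = 1.25
|y|^q = 6.9861^1.25 = 11.3578
f*(6.9861) = 11.3578 / 1.25 = 9.0862


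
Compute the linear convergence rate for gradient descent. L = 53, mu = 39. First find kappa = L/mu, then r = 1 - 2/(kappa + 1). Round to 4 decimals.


Step 1: Compute the condition number.
kappa = L/mu = 53/39 = 1.359
Step 2: Compute the convergence rate.
r = 1 - 2/(kappa + 1) = 1 - 2*mu/(L + mu) = (L - mu)/(L + mu) = 14/92 = 0.1522


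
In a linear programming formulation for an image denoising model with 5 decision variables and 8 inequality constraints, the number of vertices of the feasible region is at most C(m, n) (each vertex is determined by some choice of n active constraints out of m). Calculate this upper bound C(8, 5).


Each vertex corresponds to some choice of n active constraints out of m, so the number of vertices is at most C(m, n) = m! / (n!(m-n)!).
m = 8, n = 5
Numerator: 8 * 7 * 6 * 5 * 4
Denominator: 5! = 120
C(8, 5) = 56


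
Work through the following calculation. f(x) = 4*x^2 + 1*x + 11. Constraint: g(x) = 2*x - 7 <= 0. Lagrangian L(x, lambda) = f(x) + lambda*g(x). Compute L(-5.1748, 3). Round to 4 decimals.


Step 1: Evaluate f(x).
f(-5.1748) = 4*(-5.1748)^2 + 1*(-5.1748) + 11 = 112.9394
Step 2: Evaluate g(x).
g(-5.1748) = 2*-5.1748 - 7 = -17.3496
Step 3: Compute Lagrangian.
L = 112.9394 + 3*-17.3496 = 60.8906


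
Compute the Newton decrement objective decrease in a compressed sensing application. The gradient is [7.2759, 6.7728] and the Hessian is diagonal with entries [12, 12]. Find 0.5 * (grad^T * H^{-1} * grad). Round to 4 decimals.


Step 1: H is diagonal, so H^(-1) * g = [0.6063, 0.5644].
Step 2: g^T H^(-1) g = sum_i g_i^2 / H_ii
  = (7.2759)^2/12 + (6.7728)^2/12
  = 4.4116 + 3.8226 = 8.2341
Step 3: Objective decrease = 0.5 * g^T H^(-1) g = 4.1171


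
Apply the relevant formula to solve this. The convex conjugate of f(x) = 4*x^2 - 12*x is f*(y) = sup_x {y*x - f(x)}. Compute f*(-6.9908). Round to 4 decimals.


f*(y) = sup_x {y*x - a*x^2 - b*x} = sup_x {(y-b)*x - a*x^2}
FOC: (y - b) - 2a*x = 0 => x* = (y - b)/(2a)
x* = (-6.9908 + 12)/(2*4) = 0.6262
f*(-6.9908) = (y-b)^2/(4a) = (-6.9908 + 12)^2/(4*4)
= 25.0921/16 = 1.5683


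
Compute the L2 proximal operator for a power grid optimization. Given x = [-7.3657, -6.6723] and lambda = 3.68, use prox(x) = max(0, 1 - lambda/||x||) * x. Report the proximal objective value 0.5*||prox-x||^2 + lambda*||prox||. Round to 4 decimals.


Step 1: Compute ||x||.
||x|| = 9.9385
Step 2: Compute scaling factor.
scale = max(0, 1 - 3.68/9.9385) = 0.6297
Step 3: prox(x) = [-4.6383, -4.2017]
||prox(x)|| = 6.2585
Step 4: Proximal objective.
0.5*||prox-x||^2 = 6.7712
lambda*||prox|| = 23.0313
Total = 29.8024


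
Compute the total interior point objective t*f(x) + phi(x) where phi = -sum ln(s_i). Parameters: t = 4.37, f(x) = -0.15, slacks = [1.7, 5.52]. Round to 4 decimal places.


Step 1: Compute log-barrier.
ln values: [0.5306, 1.7084]
phi = -(0.5306 + 1.7084) = -2.239
Step 2: Compute augmented objective.
t*f(x) = 4.37*-0.15 = -0.6555
Total = -0.6555 - 2.239 = -2.8945


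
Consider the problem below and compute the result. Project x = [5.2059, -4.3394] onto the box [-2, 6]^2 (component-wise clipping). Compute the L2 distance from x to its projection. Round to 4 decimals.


Project each component onto [-2, 6].
clip(5.2059) = 5.2059, clip(-4.3394) = -2.0
Projection = [5.2059, -2.0]
Squared diffs: [0.0, 5.4728]
Distance = sqrt(5.4728) = 2.3394


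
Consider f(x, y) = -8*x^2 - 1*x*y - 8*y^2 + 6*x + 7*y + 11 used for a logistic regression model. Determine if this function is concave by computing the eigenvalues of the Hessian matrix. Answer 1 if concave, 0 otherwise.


The Hessian of f(x,y) = -8*x^2 - 1*x*y - 8*y^2 + 6*x + 7*y + 11 is:
H = [[-16, -1], [-1, -16]]
Trace = -16 - 16 = -32
Determinant = -16*-16 - (-1)^2 = 255
Discriminant = (-32)^2 - 4*255 = 4.0
Eigenvalues: lambda_1 = -17.0, lambda_2 = -15.0
The function is concave.

1


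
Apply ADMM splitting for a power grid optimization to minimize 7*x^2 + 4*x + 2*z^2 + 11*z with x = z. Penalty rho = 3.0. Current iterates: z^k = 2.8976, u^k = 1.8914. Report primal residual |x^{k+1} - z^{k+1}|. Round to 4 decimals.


ADMM iteration with rho = 3.0, z^k = 2.8976, u^k = 1.8914
Step 1: x-update.
Minimize 7*x^2 + 4*x + (3.0/2)*(x - 2.8976 + 1.8914)^2
FOC: (2*7 + 3.0)*x = -4 + 3.0*(2.8976 - 1.8914)
x^{k+1} = -0.0577
Step 2: z-update.
Minimize 2*z^2 + 11*z + (3.0/2)*(-0.0577 - z + 1.8914)^2
FOC: (2*2 + 3.0)*z = -11 + 3.0*(-0.0577 + 1.8914)
z^{k+1} = -0.7856
Step 3: u-update.
u^{k+1} = 1.8914 - 0.0577 + 0.7856 = 2.6192
Step 4: Primal residual = |-0.0577 + 0.7856| = 0.7278


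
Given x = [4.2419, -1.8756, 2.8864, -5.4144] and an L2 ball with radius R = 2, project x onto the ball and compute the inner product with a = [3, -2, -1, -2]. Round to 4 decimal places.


Step 1: Compute ||x|| (intermediates to 6 decimals).
||x|| = sqrt(4.2419^2 + (-1.8756)^2 + 2.8864^2 + (-5.4144)^2) = 7.691464
Step 2: Project.
Since ||x|| > R, scale = R/||x|| = 2/7.691464 = 0.260029, proj(x) = scale * x
proj(x) = [1.103017, -0.48771, 0.750548, -1.407901]
Step 3: Dot product.
a^T * proj(x) = 3*1.103017 - 2*(-0.48771) - 1*0.750548 - 2*(-1.407901) = 6.3497


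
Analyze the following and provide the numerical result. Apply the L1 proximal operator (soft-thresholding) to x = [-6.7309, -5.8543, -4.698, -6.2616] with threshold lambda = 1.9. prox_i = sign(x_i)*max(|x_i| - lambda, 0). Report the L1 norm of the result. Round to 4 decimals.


Soft-thresholding with lambda = 1.9:
prox(-6.7309) = sign(-6.7309)*max(|-6.7309| - 1.9, 0) = -4.8309
prox(-5.8543) = sign(-5.8543)*max(|-5.8543| - 1.9, 0) = -3.9543
prox(-4.698) = sign(-4.698)*max(|-4.698| - 1.9, 0) = -2.798
prox(-6.2616) = sign(-6.2616)*max(|-6.2616| - 1.9, 0) = -4.3616
prox(x) = [-4.8309, -3.9543, -2.798, -4.3616]
||prox(x)||_1 = 4.8309 + 3.9543 + 2.798 + 4.3616 = 15.9448


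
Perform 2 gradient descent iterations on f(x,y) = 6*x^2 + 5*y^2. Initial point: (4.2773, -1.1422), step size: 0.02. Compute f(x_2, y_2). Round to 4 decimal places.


Gradient descent on f(x,y) = 6*x^2 + 5*y^2.
Starting point: (4.2773, -1.1422), alpha = 0.02
Step 1: grad_x = 2*6*4.2773 = 51.3276, grad_y = 2*5*-1.1422 = -11.422
  x_1 = 4.2773 - 0.02*51.3276 = 3.2507
  y_1 = -1.1422 - 0.02*-11.422 = -0.9138
Step 2: grad_x = 2*6*3.2507 = 39.009, grad_y = 2*5*-0.9138 = -9.1376
  x_2 = 3.2507 - 0.02*39.009 = 2.4706
  y_2 = -0.9138 - 0.02*-9.1376 = -0.731
f(2.4706, -0.731) = 6*2.4706^2 + 5*(-0.731)^2 = 39.2941


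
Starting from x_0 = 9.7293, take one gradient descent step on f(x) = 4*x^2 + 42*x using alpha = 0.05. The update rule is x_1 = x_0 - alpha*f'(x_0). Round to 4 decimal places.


We compute the gradient at x_0 and apply the update.
f'(x) = 8*x + 42
f'(9.7293) = 8*9.7293 + 42 = 119.8344
x_1 = 9.7293 - 0.05*119.8344 = 3.7376


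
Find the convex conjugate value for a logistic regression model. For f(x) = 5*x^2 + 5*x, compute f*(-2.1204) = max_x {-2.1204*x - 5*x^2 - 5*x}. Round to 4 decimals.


f*(y) = sup_x {y*x - a*x^2 - b*x} = sup_x {(y-b)*x - a*x^2}
FOC: (y - b) - 2a*x = 0 => x* = (y - b)/(2a)
x* = (-2.1204 - 5)/(2*5) = -0.712
f*(-2.1204) = (y-b)^2/(4a) = (-2.1204 - 5)^2/(4*5)
= 50.7001/20 = 2.535


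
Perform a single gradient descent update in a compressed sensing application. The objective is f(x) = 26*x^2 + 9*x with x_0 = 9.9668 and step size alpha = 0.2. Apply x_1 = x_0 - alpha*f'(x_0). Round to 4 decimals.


We compute the gradient at x_0 and apply the update.
f'(x) = 52*x + 9
f'(9.9668) = 52*9.9668 + 9 = 527.2736
x_1 = 9.9668 - 0.2*527.2736 = -95.4879


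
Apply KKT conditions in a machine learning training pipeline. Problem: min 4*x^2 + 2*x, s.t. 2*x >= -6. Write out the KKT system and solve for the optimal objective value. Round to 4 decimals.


Step 1: Try lambda = 0 (constraint inactive).
Stationarity: 2*4*x + 2 = 0
x* = -2/(2*4) = -0.25
Check constraint: 2*-0.25 = -0.5 >= -6 -- satisfied.
Step 2: Compute optimal value.
f(x*) = 4*(-0.25)^2 + 2*(-0.25) = -0.25


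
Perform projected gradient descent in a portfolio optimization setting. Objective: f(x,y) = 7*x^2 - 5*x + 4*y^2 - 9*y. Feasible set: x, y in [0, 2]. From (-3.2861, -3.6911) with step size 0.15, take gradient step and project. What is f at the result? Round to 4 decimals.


Step 1: Compute gradient at (-3.2861, -3.6911).
grad_x = 2*7*-3.2861 - 5 = -51.0054
grad_y = 2*4*-3.6911 - 9 = -38.5288
Step 2: Gradient step.
x_raw = -3.2861 - 0.15*-51.0054 = 4.3647
y_raw = -3.6911 - 0.15*-38.5288 = 2.0882
Step 3: Project onto [0, 2].
x_proj = clip(4.3647) = 2.0
y_proj = clip(2.0882) = 2.0
Step 4: Evaluate f.
f(2.0, 2.0) = 16.0


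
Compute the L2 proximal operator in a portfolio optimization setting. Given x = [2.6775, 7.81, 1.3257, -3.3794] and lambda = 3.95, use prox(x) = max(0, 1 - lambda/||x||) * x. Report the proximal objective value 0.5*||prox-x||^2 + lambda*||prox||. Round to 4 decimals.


Step 1: Compute ||x||.
||x|| = 9.019
Step 2: Compute scaling factor.
scale = max(0, 1 - 3.95/9.019) = 0.562
Step 3: prox(x) = [1.5049, 4.3895, 0.7451, -1.8993]
||prox(x)|| = 5.069
Step 4: Proximal objective.
0.5*||prox-x||^2 = 7.8013
lambda*||prox|| = 20.0226
Total = 27.8239


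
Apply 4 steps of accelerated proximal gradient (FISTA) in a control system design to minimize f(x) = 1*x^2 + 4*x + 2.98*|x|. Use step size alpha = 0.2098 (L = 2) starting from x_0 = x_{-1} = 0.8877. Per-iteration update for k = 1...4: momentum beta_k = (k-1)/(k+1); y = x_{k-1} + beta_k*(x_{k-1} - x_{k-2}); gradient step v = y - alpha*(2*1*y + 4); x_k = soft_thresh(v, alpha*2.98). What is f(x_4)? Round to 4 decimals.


FISTA on f(x) = 1*x^2 + 4*x + 2.98*|x|
L = 2, alpha = 0.2098
Iteration 1: beta = 0.0, y = 0.8877 + 0.0*(0.8877 - 0.8877) = 0.8877
  grad(y) = 5.7754, v = y - alpha*grad = -0.324
  prox(v) = soft_thresh(-0.324, 0.6252) = 0.0
Iteration 2: beta = 0.3333, y = 0.0 + 0.3333*(0.0 - 0.8877) = -0.2959
  grad(y) = 3.4082, v = y - alpha*grad = -1.0109
  prox(v) = soft_thresh(-1.0109, 0.6252) = -0.3857
Iteration 3: beta = 0.5, y = -0.3857 + 0.5*(-0.3857 - 0.0) = -0.5786
  grad(y) = 2.8428, v = y - alpha*grad = -1.175
  prox(v) = soft_thresh(-1.175, 0.6252) = -0.5498
Iteration 4: beta = 0.6, y = -0.5498 + 0.6*(-0.5498 + 0.3857) = -0.6483
  grad(y) = 2.7035, v = y - alpha*grad = -1.2155
  prox(v) = soft_thresh(-1.2155, 0.6252) = -0.5903
f(x_4) = 1*(-0.5903)^2 + 4*(-0.5903) + 2.98*|-0.5903| = -0.2537


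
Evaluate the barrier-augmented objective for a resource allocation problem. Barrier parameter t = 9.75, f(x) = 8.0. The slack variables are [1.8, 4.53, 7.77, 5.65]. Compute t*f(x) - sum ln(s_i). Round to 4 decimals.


Step 1: Compute log-barrier.
ln values: [0.5878, 1.5107, 2.0503, 1.7317]
phi = -(0.5878 + 1.5107 + 2.0503 + 1.7317) = -5.8804
Step 2: Compute augmented objective.
t*f(x) = 9.75*8.0 = 78.0
Total = 78.0 - 5.8804 = 72.1196


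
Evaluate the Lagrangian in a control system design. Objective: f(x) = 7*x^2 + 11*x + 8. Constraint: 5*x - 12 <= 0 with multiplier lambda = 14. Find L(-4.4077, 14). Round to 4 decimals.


Step 1: Evaluate f(x).
f(-4.4077) = 7*(-4.4077)^2 + 11*(-4.4077) + 8 = 95.51
Step 2: Evaluate g(x).
g(-4.4077) = 5*-4.4077 - 12 = -34.0385
Step 3: Compute Lagrangian.
L = 95.51 + 14*-34.0385 = -381.029


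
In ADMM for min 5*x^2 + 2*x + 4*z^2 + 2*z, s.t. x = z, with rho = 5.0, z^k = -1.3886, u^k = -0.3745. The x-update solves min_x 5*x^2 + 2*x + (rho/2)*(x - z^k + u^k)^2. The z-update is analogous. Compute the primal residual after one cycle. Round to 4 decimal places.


ADMM iteration with rho = 5.0, z^k = -1.3886, u^k = -0.3745
Step 1: x-update.
Minimize 5*x^2 + 2*x + (5.0/2)*(x + 1.3886 - 0.3745)^2
FOC: (2*5 + 5.0)*x = -2 + 5.0*(-1.3886 + 0.3745)
x^{k+1} = -0.4714
Step 2: z-update.
Minimize 4*z^2 + 2*z + (5.0/2)*(-0.4714 - z - 0.3745)^2
FOC: (2*4 + 5.0)*z = -2 + 5.0*(-0.4714 - 0.3745)
z^{k+1} = -0.4792
Step 3: u-update.
u^{k+1} = -0.3745 - 0.4714 + 0.4792 = -0.3667
Step 4: Primal residual = |-0.4714 + 0.4792| = 0.0078


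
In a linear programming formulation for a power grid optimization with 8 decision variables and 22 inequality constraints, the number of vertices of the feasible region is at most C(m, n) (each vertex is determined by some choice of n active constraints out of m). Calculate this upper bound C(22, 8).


Each vertex corresponds to some choice of n active constraints out of m, so the number of vertices is at most C(m, n) = m! / (n!(m-n)!).
m = 22, n = 8
Numerator: 22 * 21 * 20 * 19 * 18 * 17 * 16 * 15
Denominator: 8! = 40320
C(22, 8) = 319770


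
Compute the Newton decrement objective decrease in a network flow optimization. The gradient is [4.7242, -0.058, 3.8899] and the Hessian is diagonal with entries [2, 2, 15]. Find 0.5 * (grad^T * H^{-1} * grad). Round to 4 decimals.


Step 1: H is diagonal, so H^(-1) * g = [2.3621, -0.029, 0.2593].
Step 2: g^T H^(-1) g = sum_i g_i^2 / H_ii
  = (4.7242)^2/2 + (-0.058)^2/2 + (3.8899)^2/15
  = 11.159 + 0.0017 + 1.0088 = 12.1695
Step 3: Objective decrease = 0.5 * g^T H^(-1) g = 6.0847


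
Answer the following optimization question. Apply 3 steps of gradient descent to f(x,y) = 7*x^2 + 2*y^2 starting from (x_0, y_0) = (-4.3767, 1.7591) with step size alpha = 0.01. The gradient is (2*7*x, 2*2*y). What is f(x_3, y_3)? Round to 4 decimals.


Gradient descent on f(x,y) = 7*x^2 + 2*y^2.
Starting point: (-4.3767, 1.7591), alpha = 0.01
Step 1: grad_x = 2*7*-4.3767 = -61.2738, grad_y = 2*2*1.7591 = 7.0364
  x_1 = -4.3767 - 0.01*-61.2738 = -3.764
  y_1 = 1.7591 - 0.01*7.0364 = 1.6887
Step 2: grad_x = 2*7*-3.764 = -52.6955, grad_y = 2*2*1.6887 = 6.7549
  x_2 = -3.764 - 0.01*-52.6955 = -3.237
  y_2 = 1.6887 - 0.01*6.7549 = 1.6212
Step 3: grad_x = 2*7*-3.237 = -45.3181, grad_y = 2*2*1.6212 = 6.4847
  x_3 = -3.237 - 0.01*-45.3181 = -2.7838
  y_3 = 1.6212 - 0.01*6.4847 = 1.5563
f(-2.7838, 1.5563) = 7*(-2.7838)^2 + 2*1.5563^2 = 59.0922


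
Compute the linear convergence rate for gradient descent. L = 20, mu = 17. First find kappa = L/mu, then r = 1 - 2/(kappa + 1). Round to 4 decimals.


Step 1: Compute the condition number.
kappa = L/mu = 20/17 = 1.1765
Step 2: Compute the convergence rate.
r = 1 - 2/(kappa + 1) = 1 - 2*mu/(L + mu) = (L - mu)/(L + mu) = 3/37 = 0.0811


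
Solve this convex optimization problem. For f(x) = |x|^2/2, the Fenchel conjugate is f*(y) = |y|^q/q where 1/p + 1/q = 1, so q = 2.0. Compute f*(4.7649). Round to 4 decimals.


The conjugate exponent q satisfies 1/p + 1/q = 1.
p = 2, so q = 2/(2 - 1) = 2.0
|y|^q = 4.7649^2.0 = 22.7043
f*(4.7649) = 22.7043 / 2.0 = 11.3521


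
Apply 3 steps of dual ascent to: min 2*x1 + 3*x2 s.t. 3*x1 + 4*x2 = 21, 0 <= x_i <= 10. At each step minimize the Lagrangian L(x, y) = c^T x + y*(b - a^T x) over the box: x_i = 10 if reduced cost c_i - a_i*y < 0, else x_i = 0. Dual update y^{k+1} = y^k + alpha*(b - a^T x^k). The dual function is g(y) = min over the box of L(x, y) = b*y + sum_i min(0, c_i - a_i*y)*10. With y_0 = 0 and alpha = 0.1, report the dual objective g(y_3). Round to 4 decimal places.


Dual ascent for LP: min 2*x1 + 3*x2, 3*x1 + 4*x2 = 21, 0 <= x_i <= 10
Step 1: y^k = 0.0, reduced costs: (2.0, 3.0)
  x^k = (0.0, 0.0), subgradient = b - a^T x = 21.0
  y^{k+1} = 0.0 + 0.1*21.0 = 2.1
Step 2: y^k = 2.1, reduced costs: (-4.3, -5.4)
  x^k = (10.0, 10.0), subgradient = b - a^T x = -49.0
  y^{k+1} = 2.1 + 0.1*-49.0 = -2.8
Step 3: y^k = -2.8, reduced costs: (10.4, 14.2)
  x^k = (0.0, 0.0), subgradient = b - a^T x = 21.0
  y^{k+1} = -2.8 + 0.1*21.0 = -0.7
Dual objective at y_3 = -0.7: reduced costs (4.1, 5.8), box minimizer x = (0.0, 0.0)
g(y_3) = b*y + (c1 - a1*y)*x1 + (c2 - a2*y)*x2 = 21*(-0.7) + 4.1*0.0 + 5.8*0.0 = -14.7 + 0.0 + 0.0 = -14.7


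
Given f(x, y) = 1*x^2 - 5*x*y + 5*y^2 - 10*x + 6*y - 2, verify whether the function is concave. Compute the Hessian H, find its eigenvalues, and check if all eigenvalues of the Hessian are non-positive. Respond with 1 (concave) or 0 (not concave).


The Hessian of f(x,y) = 1*x^2 - 5*x*y + 5*y^2 - 10*x + 6*y - 2 is:
H = [[2, -5], [-5, 10]]
Trace = 2 + 10 = 12
Determinant = 2*10 - (-5)^2 = -5
Discriminant = (12)^2 - 4*-5 = 164.0
Eigenvalues: lambda_1 = -0.4031, lambda_2 = 12.4031
The function is not concave.

0


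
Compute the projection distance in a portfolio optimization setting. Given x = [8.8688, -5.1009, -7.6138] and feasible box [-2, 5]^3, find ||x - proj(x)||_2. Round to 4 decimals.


Project each component onto [-2, 5].
clip(8.8688) = 5.0, clip(-5.1009) = -2.0, clip(-7.6138) = -2.0
Projection = [5.0, -2.0, -2.0]
Squared diffs: [14.9676, 9.6156, 31.5148]
Distance = sqrt(56.098) = 7.4899


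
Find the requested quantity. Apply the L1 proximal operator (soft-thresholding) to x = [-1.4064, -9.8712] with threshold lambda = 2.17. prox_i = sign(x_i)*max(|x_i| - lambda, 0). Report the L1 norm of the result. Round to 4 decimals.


Soft-thresholding with lambda = 2.17:
prox(-1.4064) = sign(-1.4064)*max(|-1.4064| - 2.17, 0) = 0.0
prox(-9.8712) = sign(-9.8712)*max(|-9.8712| - 2.17, 0) = -7.7012
prox(x) = [0.0, -7.7012]
||prox(x)||_1 = 0.0 + 7.7012 = 7.7012


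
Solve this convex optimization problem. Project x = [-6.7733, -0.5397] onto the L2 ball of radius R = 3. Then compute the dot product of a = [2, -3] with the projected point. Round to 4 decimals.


Step 1: Compute ||x|| (intermediates to 6 decimals).
||x|| = sqrt((-6.7733)^2 + (-0.5397)^2) = 6.794768
Step 2: Project.
Since ||x|| > R, scale = R/||x|| = 3/6.794768 = 0.441516, proj(x) = scale * x
proj(x) = [-2.99052, -0.238286]
Step 3: Dot product.
a^T * proj(x) = 2*(-2.99052) - 3*(-0.238286) = -5.2662


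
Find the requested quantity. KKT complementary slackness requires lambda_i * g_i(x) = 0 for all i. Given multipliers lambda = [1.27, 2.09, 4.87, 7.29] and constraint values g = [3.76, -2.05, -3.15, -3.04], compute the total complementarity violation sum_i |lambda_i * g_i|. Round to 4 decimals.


KKT complementary slackness check:
lambda_1 * g_1 = 1.27 * 3.76 = 4.7752
lambda_2 * g_2 = 2.09 * -2.05 = -4.2845
lambda_3 * g_3 = 4.87 * -3.15 = -15.3405
lambda_4 * g_4 = 7.29 * -3.04 = -22.1616
Total violation = 4.7752 + 4.2845 + 15.3405 + 22.1616 = 46.5618


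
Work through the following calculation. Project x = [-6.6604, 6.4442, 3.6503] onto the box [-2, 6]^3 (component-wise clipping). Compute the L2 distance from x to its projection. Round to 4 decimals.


Project each component onto [-2, 6].
clip(-6.6604) = -2.0, clip(6.4442) = 6.0, clip(3.6503) = 3.6503
Projection = [-2.0, 6.0, 3.6503]
Squared diffs: [21.7193, 0.1973, 0.0]
Distance = sqrt(21.9166) = 4.6815


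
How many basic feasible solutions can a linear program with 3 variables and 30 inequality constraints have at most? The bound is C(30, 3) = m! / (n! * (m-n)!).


Each vertex corresponds to some choice of n active constraints out of m, so the number of vertices is at most C(m, n) = m! / (n!(m-n)!).
m = 30, n = 3
Numerator: 30 * 29 * 28
Denominator: 3! = 6
C(30, 3) = 4060


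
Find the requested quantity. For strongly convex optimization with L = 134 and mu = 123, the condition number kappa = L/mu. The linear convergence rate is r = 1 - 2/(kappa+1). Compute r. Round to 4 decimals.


Step 1: Compute the condition number.
kappa = L/mu = 134/123 = 1.0894
Step 2: Compute the convergence rate.
r = 1 - 2/(kappa + 1) = 1 - 2*mu/(L + mu) = (L - mu)/(L + mu) = 11/257 = 0.0428


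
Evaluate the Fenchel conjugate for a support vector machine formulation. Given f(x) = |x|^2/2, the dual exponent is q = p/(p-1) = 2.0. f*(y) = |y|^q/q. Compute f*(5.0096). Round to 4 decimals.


The conjugate exponent q satisfies 1/p + 1/q = 1.
p = 2, so q = 2/(2 - 1) = 2.0
|y|^q = 5.0096^2.0 = 25.0961
f*(5.0096) = 25.0961 / 2.0 = 12.548


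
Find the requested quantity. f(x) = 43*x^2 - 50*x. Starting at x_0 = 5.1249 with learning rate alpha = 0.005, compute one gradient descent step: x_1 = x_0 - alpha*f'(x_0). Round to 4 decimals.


We compute the gradient at x_0 and apply the update.
f'(x) = 86*x - 50
f'(5.1249) = 86*5.1249 - 50 = 390.7414
x_1 = 5.1249 - 0.005*390.7414 = 3.1712


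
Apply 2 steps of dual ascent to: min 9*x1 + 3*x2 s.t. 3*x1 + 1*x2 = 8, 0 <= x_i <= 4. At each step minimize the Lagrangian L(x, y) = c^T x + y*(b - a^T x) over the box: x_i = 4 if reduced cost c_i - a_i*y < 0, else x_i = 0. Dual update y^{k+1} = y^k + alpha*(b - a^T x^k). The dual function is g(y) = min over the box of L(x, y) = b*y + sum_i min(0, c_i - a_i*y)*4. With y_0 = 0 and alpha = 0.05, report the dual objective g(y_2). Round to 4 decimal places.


Dual ascent for LP: min 9*x1 + 3*x2, 3*x1 + 1*x2 = 8, 0 <= x_i <= 4
Step 1: y^k = 0.0, reduced costs: (9.0, 3.0)
  x^k = (0.0, 0.0), subgradient = b - a^T x = 8.0
  y^{k+1} = 0.0 + 0.05*8.0 = 0.4
Step 2: y^k = 0.4, reduced costs: (7.8, 2.6)
  x^k = (0.0, 0.0), subgradient = b - a^T x = 8.0
  y^{k+1} = 0.4 + 0.05*8.0 = 0.8
Dual objective at y_2 = 0.8: reduced costs (6.6, 2.2), box minimizer x = (0.0, 0.0)
g(y_2) = b*y + (c1 - a1*y)*x1 + (c2 - a2*y)*x2 = 8*0.8 + 6.6*0.0 + 2.2*0.0 = 6.4 + 0.0 + 0.0 = 6.4


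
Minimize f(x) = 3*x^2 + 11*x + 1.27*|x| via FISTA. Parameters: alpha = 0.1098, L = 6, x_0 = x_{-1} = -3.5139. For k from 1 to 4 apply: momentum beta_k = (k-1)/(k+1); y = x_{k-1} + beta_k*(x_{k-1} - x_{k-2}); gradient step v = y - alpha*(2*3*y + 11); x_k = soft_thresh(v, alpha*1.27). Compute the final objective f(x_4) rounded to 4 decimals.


FISTA on f(x) = 3*x^2 + 11*x + 1.27*|x|
L = 6, alpha = 0.1098
Iteration 1: beta = 0.0, y = -3.5139 + 0.0*(-3.5139 + 3.5139) = -3.5139
  grad(y) = -10.0834, v = y - alpha*grad = -2.4067
  prox(v) = soft_thresh(-2.4067, 0.1394) = -2.2673
Iteration 2: beta = 0.3333, y = -2.2673 + 0.3333*(-2.2673 + 3.5139) = -1.8518
  grad(y) = -0.1106, v = y - alpha*grad = -1.8396
  prox(v) = soft_thresh(-1.8396, 0.1394) = -1.7002
Iteration 3: beta = 0.5, y = -1.7002 + 0.5*(-1.7002 + 2.2673) = -1.4166
  grad(y) = 2.5003, v = y - alpha*grad = -1.6911
  prox(v) = soft_thresh(-1.6911, 0.1394) = -1.5517
Iteration 4: beta = 0.6, y = -1.5517 + 0.6*(-1.5517 + 1.7002) = -1.4626
  grad(y) = 2.2243, v = y - alpha*grad = -1.7068
  prox(v) = soft_thresh(-1.7068, 0.1394) = -1.5674
f(x_4) = 3*(-1.5674)^2 + 11*(-1.5674) + 1.27*|-1.5674| = -7.8806


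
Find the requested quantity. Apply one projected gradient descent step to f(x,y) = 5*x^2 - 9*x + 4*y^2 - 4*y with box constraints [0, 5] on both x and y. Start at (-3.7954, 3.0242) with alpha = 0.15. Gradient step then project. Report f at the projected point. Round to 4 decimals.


Step 1: Compute gradient at (-3.7954, 3.0242).
grad_x = 2*5*-3.7954 - 9 = -46.954
grad_y = 2*4*3.0242 - 4 = 20.1936
Step 2: Gradient step.
x_raw = -3.7954 - 0.15*-46.954 = 3.2477
y_raw = 3.0242 - 0.15*20.1936 = -0.0048
Step 3: Project onto [0, 5].
x_proj = clip(3.2477) = 3.2477
y_proj = clip(-0.0048) = 0.0
Step 4: Evaluate f.
f(3.2477, 0.0) = 23.5085


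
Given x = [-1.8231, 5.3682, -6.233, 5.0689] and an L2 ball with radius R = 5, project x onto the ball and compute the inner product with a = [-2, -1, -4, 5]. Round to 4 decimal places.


Step 1: Compute ||x|| (intermediates to 6 decimals).
||x|| = sqrt((-1.8231)^2 + 5.3682^2 + (-6.233)^2 + 5.0689^2) = 9.832868
Step 2: Project.
Since ||x|| > R, scale = R/||x|| = 5/9.832868 = 0.508499, proj(x) = scale * x
proj(x) = [-0.927045, 2.729724, -3.169474, 2.577531]
Step 3: Dot product.
a^T * proj(x) = -2*(-0.927045) - 1*2.729724 - 4*(-3.169474) + 5*2.577531 = 24.6899


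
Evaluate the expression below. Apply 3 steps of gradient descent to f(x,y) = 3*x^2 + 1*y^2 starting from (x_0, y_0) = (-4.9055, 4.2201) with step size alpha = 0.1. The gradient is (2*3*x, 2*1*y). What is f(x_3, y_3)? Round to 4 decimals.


Gradient descent on f(x,y) = 3*x^2 + 1*y^2.
Starting point: (-4.9055, 4.2201), alpha = 0.1
Step 1: grad_x = 2*3*-4.9055 = -29.433, grad_y = 2*1*4.2201 = 8.4402
  x_1 = -4.9055 - 0.1*-29.433 = -1.9622
  y_1 = 4.2201 - 0.1*8.4402 = 3.3761
Step 2: grad_x = 2*3*-1.9622 = -11.7732, grad_y = 2*1*3.3761 = 6.7522
  x_2 = -1.9622 - 0.1*-11.7732 = -0.7849
  y_2 = 3.3761 - 0.1*6.7522 = 2.7009
Step 3: grad_x = 2*3*-0.7849 = -4.7093, grad_y = 2*1*2.7009 = 5.4017
  x_3 = -0.7849 - 0.1*-4.7093 = -0.314
  y_3 = 2.7009 - 0.1*5.4017 = 2.1607
f(-0.314, 2.1607) = 3*(-0.314)^2 + 1*2.1607^2 = 4.9643


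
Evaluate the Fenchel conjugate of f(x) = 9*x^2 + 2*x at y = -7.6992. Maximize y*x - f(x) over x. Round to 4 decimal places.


f*(y) = sup_x {y*x - a*x^2 - b*x} = sup_x {(y-b)*x - a*x^2}
FOC: (y - b) - 2a*x = 0 => x* = (y - b)/(2a)
x* = (-7.6992 - 2)/(2*9) = -0.5388
f*(-7.6992) = (y-b)^2/(4a) = (-7.6992 - 2)^2/(4*9)
= 94.0745/36 = 2.6132


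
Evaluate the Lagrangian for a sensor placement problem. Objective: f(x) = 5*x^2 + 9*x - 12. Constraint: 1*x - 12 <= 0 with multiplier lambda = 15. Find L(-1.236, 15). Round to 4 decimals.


Step 1: Evaluate f(x).
f(-1.236) = 5*(-1.236)^2 + 9*(-1.236) - 12 = -15.4855
Step 2: Evaluate g(x).
g(-1.236) = 1*-1.236 - 12 = -13.236
Step 3: Compute Lagrangian.
L = -15.4855 + 15*-13.236 = -214.0255


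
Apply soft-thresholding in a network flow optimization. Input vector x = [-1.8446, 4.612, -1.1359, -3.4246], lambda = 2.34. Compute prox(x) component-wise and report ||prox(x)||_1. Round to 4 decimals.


Soft-thresholding with lambda = 2.34:
prox(-1.8446) = sign(-1.8446)*max(|-1.8446| - 2.34, 0) = 0.0
prox(4.612) = sign(4.612)*max(|4.612| - 2.34, 0) = 2.272
prox(-1.1359) = sign(-1.1359)*max(|-1.1359| - 2.34, 0) = 0.0
prox(-3.4246) = sign(-3.4246)*max(|-3.4246| - 2.34, 0) = -1.0846
prox(x) = [0.0, 2.272, 0.0, -1.0846]
||prox(x)||_1 = 0.0 + 2.272 + 0.0 + 1.0846 = 3.3566


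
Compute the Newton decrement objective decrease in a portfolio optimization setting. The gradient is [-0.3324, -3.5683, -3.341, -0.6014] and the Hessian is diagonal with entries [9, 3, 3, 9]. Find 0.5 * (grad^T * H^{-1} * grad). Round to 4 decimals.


Step 1: H is diagonal, so H^(-1) * g = [-0.0369, -1.1894, -1.1137, -0.0668].
Step 2: g^T H^(-1) g = sum_i g_i^2 / H_ii
  = (-0.3324)^2/9 + (-3.5683)^2/3 + (-3.341)^2/3 + (-0.6014)^2/9
  = 0.0123 + 4.2443 + 3.7208 + 0.0402 = 8.0175
Step 3: Objective decrease = 0.5 * g^T H^(-1) g = 4.0087


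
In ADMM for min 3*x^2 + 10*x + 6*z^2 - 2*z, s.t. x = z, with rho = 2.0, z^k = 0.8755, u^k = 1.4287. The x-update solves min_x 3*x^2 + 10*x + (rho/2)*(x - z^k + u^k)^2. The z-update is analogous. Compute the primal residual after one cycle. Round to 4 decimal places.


ADMM iteration with rho = 2.0, z^k = 0.8755, u^k = 1.4287
Step 1: x-update.
Minimize 3*x^2 + 10*x + (2.0/2)*(x - 0.8755 + 1.4287)^2
FOC: (2*3 + 2.0)*x = -10 + 2.0*(0.8755 - 1.4287)
x^{k+1} = -1.3883
Step 2: z-update.
Minimize 6*z^2 - 2*z + (2.0/2)*(-1.3883 - z + 1.4287)^2
FOC: (2*6 + 2.0)*z = 2 + 2.0*(-1.3883 + 1.4287)
z^{k+1} = 0.1486
Step 3: u-update.
u^{k+1} = 1.4287 - 1.3883 - 0.1486 = -0.1082
Step 4: Primal residual = |-1.3883 - 0.1486| = 1.5369
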